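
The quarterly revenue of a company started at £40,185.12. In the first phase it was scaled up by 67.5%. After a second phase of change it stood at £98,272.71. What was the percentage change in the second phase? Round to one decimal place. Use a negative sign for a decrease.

After the first phase: £40,185.12 × 1.675 = £67310.076.
Second-phase multiplier: £98,272.71 ÷ £67310.076 ≈ 1.46.
That is a change of 46.0%.

46.0%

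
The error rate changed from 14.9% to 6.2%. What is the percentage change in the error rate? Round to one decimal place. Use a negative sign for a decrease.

The change is 6.2 − 14.9 = -8.7 percentage points.
Relative to the original 14.9%, that is -8.7 ÷ 14.9 ≈ -58.4%.

-58.4%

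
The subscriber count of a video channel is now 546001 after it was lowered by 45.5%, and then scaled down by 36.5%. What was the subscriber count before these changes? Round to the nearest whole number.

1577696

Undoing the 36.5% decrease: 546001 ÷ 0.635 ≈ 859844.094488.
Undoing the 45.5% decrease: 859844.094488 ÷ 0.545 ≈ 1577696.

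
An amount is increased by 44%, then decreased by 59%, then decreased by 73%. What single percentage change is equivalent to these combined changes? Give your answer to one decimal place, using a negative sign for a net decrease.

A 44% increase multiplies by 1.44.
Then a 59% decrease: 1.44 × 0.41 = 0.5904.
Then a 73% decrease: 0.5904 × 0.27 = 0.159408.
Overall factor 0.159408, i.e. -84.1%.

-84.1%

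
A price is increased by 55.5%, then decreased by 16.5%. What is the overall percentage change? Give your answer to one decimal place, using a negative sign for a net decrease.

29.8%

The combined multiplier is 1.555 × 0.835 = 1.298425.
That corresponds to an increase of 29.8%.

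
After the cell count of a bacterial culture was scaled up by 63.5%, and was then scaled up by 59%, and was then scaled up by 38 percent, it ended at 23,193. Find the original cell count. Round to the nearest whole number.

6,465

Undoing the 38% increase: 23,193 ÷ 1.38 ≈ 16806.521739.
Undoing the 59% increase: 16806.521739 ÷ 1.59 ≈ 10570.139458.
Undoing the 63.5% increase: 10570.139458 ÷ 1.635 ≈ 6,465.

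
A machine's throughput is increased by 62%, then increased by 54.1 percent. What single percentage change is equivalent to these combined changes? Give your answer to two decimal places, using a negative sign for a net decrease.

The combined multiplier is 1.62 × 1.541 = 2.49642.
That corresponds to an increase of 149.64%.

149.64%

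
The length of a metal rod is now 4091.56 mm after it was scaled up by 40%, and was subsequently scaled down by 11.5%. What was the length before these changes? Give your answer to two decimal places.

3302.31 mm

The overall multiplier applied was 1.4 × 0.885 = 1.239.
So the original length was 4091.56 ÷ 1.239 ≈ 3302.31 mm.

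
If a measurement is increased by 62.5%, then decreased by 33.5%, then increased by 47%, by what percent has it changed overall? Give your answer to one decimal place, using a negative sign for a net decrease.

A 62.5% increase multiplies by 1.625.
Then a 33.5% decrease: 1.625 × 0.665 = 1.080625.
Then a 47% increase: 1.080625 × 1.47 = 1.58851875.
Overall factor 1.58851875, i.e. 58.9%.

58.9%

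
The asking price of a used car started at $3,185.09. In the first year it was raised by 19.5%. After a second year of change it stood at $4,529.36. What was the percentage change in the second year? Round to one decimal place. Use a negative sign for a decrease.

After the first year: $3,185.09 × 1.195 = $3806.18255.
Second-year multiplier: $4,529.36 ÷ $3806.18255 ≈ 1.19.
That is a change of 19.0%.

19.0%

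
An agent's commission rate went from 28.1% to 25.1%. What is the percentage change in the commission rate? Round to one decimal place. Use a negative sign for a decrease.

The change is 25.1 − 28.1 = -3.0 percentage points.
Relative to the original 28.1%, that is -3.0 ÷ 28.1 ≈ -10.7%.

-10.7%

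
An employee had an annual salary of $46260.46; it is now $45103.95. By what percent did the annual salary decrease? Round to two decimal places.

2.50%

Change: $45103.95 − $46260.46 = -$1156.51.
Relative to the original: -$1156.51 ÷ $46260.46 ≈ -2.50%.
So the annual salary decreased by 2.50%.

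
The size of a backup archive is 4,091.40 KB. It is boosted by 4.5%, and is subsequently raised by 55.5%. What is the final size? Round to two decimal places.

Apply the 4.5% increase: 4,091.40 × 1.045 = 4275.513.
55.5% increase: 4275.513 × 1.555 = 6648.422715 ≈ 6,648.42.

6,648.42 KB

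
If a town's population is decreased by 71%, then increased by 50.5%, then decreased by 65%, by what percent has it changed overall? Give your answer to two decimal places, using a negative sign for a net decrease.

A 71% decrease multiplies by 0.29.
Then a 50.5% increase: 0.29 × 1.505 = 0.43645.
Then a 65% decrease: 0.43645 × 0.35 = 0.1527575.
Overall factor 0.1527575, i.e. -84.72%.

-84.72%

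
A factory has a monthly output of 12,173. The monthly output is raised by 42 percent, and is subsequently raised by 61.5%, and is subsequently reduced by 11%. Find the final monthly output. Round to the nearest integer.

24,846

After the 42% increase: 12,173 × 1.42 = 17285.66.
Apply the 61.5% increase: 17285.66 × 1.615 = 27916.3409.
Apply the 11% decrease: 27916.3409 × 0.89 = 24845.543401 ≈ 24,846.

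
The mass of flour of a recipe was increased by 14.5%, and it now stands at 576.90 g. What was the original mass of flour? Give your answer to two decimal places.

The overall multiplier applied was 1.145.
So the original mass of flour was 576.90 ÷ 1.145 ≈ 503.84 g.

503.84 g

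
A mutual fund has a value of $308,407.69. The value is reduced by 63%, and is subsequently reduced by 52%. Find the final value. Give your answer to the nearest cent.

Each change multiplies by a factor: 0.37 × 0.48 = 0.1776.
$308,407.69 × 0.1776 = $54773.205744 ≈ $54,773.21.

$54,773.21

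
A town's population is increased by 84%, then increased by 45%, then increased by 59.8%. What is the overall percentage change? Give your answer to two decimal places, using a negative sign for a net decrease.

326.35%

An 84% increase multiplies by 1.84.
Then a 45% increase: 1.84 × 1.45 = 2.668.
Then a 59.8% increase: 2.668 × 1.598 = 4.263464.
Overall factor 4.263464, i.e. 326.35%.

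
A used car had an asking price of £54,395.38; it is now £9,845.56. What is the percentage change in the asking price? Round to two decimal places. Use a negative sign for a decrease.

Change: £9,845.56 − £54,395.38 = -£44,549.82.
Relative to the original: -£44,549.82 ÷ £54,395.38 ≈ -81.90%.

-81.90%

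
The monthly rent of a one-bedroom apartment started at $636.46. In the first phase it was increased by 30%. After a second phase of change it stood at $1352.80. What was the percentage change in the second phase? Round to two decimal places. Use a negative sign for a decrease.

63.50%

After the first phase: $636.46 × 1.3 = $827.398.
Second-phase multiplier: $1352.80 ÷ $827.398 ≈ 1.635005.
That is a change of 63.50%.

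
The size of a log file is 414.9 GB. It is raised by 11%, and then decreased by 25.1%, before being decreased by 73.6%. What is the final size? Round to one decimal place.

91.1 GB

Apply the 11% increase: 414.9 × 1.11 = 460.539.
25.1% decrease: 460.539 × 0.749 = 344.943711.
Apply the 73.6% decrease: 344.943711 × 0.264 = 91.065139704 ≈ 91.1.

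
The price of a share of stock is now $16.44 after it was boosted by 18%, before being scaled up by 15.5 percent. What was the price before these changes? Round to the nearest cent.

The overall multiplier applied was 1.18 × 1.155 = 1.3629.
So the original price was $16.44 ÷ 1.3629 ≈ $12.06.

$12.06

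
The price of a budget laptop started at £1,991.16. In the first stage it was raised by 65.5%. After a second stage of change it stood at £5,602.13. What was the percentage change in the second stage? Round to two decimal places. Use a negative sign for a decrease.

After the first stage: £1,991.16 × 1.655 = £3295.3698.
Second-stage multiplier: £5,602.13 ÷ £3295.3698 ≈ 1.7.
That is a change of 70.00%.

70.00%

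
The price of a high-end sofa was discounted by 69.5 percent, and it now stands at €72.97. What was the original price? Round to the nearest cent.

€239.25

The overall multiplier applied was 0.305.
So the original price was €72.97 ÷ 0.305 ≈ €239.25.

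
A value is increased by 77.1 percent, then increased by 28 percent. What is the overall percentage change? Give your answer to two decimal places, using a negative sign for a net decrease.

The combined multiplier is 1.771 × 1.28 = 2.26688.
That corresponds to an increase of 126.69%.

126.69%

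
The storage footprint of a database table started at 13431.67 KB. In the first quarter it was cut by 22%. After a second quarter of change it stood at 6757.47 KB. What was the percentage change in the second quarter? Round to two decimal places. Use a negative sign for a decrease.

After the first quarter: 13431.67 × 0.78 = 10476.7026.
Second-quarter multiplier: 6757.47 ÷ 10476.7026 ≈ 0.645.
That is a change of -35.50%.

-35.50%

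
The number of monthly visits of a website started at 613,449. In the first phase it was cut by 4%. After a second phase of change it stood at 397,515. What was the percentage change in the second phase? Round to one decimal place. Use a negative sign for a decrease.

-32.5%

After the first phase: 613,449 × 0.96 = 588911.04.
Second-phase multiplier: 397,515 ÷ 588911.04 ≈ 0.675.
That is a change of -32.5%.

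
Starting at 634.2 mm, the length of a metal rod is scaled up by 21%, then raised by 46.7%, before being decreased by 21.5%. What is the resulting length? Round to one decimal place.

Each change multiplies by a factor: 1.21 × 1.467 × 0.785 = 1.39342995.
634.2 × 1.39342995 = 883.71327429 ≈ 883.7.

883.7 mm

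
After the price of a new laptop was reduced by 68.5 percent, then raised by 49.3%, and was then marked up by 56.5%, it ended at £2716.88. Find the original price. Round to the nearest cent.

£3691.35

The overall multiplier applied was 0.315 × 1.493 × 1.565 = 0.736011675.
So the original price was £2716.88 ÷ 0.736011675 ≈ £3691.35.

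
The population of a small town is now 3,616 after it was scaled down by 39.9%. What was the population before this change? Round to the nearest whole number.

6,017

The overall multiplier applied was 0.601.
So the original population was 3,616 ÷ 0.601 ≈ 6,017.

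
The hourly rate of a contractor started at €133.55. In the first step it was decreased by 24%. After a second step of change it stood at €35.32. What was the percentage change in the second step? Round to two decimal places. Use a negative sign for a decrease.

After the first step: €133.55 × 0.76 = €101.498.
Second-step multiplier: €35.32 ÷ €101.498 ≈ 0.347987.
That is a change of -65.20%.

-65.20%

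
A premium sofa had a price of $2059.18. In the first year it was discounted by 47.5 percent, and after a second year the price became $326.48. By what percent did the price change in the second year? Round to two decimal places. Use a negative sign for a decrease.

After the first year: $2059.18 × 0.525 = $1081.0695.
Second-year multiplier: $326.48 ÷ $1081.0695 ≈ 0.301997.
That is a change of -69.80%.

-69.80%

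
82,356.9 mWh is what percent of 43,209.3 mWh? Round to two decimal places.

190.60%

82,356.9 mWh ÷ 43,209.3 mWh ≈ 190.60%.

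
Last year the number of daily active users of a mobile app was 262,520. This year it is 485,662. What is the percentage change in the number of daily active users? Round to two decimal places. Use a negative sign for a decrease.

85.00%

Change: 485,662 − 262,520 = 223,142.
Relative to the original: 223,142 ÷ 262,520 = 85.00%.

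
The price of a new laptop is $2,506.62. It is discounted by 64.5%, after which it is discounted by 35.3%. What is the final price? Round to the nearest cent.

Each change multiplies by a factor: 0.355 × 0.647 = 0.229685.
$2,506.62 × 0.229685 = $575.7330147 ≈ $575.73.

$575.73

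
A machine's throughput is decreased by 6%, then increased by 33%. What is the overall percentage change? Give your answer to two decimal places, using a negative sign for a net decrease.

25.02%

A 6% decrease multiplies by 0.94.
Then a 33% increase: 0.94 × 1.33 = 1.2502.
Overall factor 1.2502, i.e. 25.02%.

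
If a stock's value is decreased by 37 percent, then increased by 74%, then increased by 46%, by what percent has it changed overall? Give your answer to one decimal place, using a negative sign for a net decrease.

The combined multiplier is 0.63 × 1.74 × 1.46 = 1.600452.
That corresponds to an increase of 60.0%.

60.0%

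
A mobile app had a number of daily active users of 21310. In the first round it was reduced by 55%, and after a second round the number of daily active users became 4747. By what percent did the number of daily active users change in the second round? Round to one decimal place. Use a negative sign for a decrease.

-50.5%

After the first round: 21310 × 0.45 = 9589.5.
Second-round multiplier: 4747 ÷ 9589.5 ≈ 0.49502.
That is a change of -50.5%.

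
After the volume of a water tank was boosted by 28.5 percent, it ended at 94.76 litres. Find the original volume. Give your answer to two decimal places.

The overall multiplier applied was 1.285.
So the original volume was 94.76 ÷ 1.285 ≈ 73.74 litres.

73.74 litres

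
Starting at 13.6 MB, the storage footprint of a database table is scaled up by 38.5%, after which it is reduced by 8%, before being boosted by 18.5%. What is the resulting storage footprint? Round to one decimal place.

After the 38.5% increase: 13.6 × 1.385 = 18.836.
8% decrease: 18.836 × 0.92 = 17.32912.
After the 18.5% increase: 17.32912 × 1.185 = 20.5350072 ≈ 20.5.

20.5 MB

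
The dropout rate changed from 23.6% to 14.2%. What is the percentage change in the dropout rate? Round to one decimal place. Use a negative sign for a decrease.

-39.8%

The change is 14.2 − 23.6 = -9.4 percentage points.
Relative to the original 23.6%, that is -9.4 ÷ 23.6 ≈ -39.8%.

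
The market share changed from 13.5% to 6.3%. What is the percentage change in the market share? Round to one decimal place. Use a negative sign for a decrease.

-53.3%

The change is 6.3 − 13.5 = -7.2 percentage points.
Relative to the original 13.5%, that is -7.2 ÷ 13.5 ≈ -53.3%.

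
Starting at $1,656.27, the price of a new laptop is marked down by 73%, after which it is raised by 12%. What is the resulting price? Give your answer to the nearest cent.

$500.86

73% decrease: $1,656.27 × 0.27 = $447.1929.
After the 12% increase: $447.1929 × 1.12 = $500.856048 ≈ $500.86.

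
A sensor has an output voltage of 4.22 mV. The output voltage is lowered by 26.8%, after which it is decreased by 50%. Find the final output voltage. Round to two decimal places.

26.8% decrease: 4.22 × 0.732 = 3.08904.
50% decrease: 3.08904 × 0.5 = 1.54452 ≈ 1.54.

1.54 mV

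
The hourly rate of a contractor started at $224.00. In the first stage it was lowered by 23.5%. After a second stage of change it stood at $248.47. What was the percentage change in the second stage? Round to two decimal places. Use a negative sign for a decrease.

After the first stage: $224.00 × 0.765 = $171.36.
Second-stage multiplier: $248.47 ÷ $171.36 ≈ 1.449988.
That is a change of 45.00%.

45.00%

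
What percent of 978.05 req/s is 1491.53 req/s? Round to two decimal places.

1491.53 req/s ÷ 978.05 req/s ≈ 152.50%.

152.50%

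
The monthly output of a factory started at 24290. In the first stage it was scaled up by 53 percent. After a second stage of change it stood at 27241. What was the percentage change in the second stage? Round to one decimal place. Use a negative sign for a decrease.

After the first stage: 24290 × 1.53 = 37163.7.
Second-stage multiplier: 27241 ÷ 37163.7 ≈ 0.733.
That is a change of -26.7%.

-26.7%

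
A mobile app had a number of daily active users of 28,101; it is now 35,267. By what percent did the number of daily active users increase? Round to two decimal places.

25.50%

Change: 35,267 − 28,101 = 7,166.
Relative to the original: 7,166 ÷ 28,101 ≈ 25.50%.
So the number of daily active users increased by 25.50%.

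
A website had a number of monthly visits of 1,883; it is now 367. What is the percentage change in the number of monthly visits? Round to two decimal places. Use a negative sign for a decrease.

-80.51%

Change: 367 − 1,883 = -1,516.
Relative to the original: -1,516 ÷ 1,883 ≈ -80.51%.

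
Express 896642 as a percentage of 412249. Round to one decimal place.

896642 ÷ 412249 ≈ 217.5%.

217.5%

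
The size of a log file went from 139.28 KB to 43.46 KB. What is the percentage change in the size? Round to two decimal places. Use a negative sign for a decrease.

Change: 43.46 − 139.28 = -95.82.
Relative to the original: -95.82 ÷ 139.28 ≈ -68.80%.

-68.80%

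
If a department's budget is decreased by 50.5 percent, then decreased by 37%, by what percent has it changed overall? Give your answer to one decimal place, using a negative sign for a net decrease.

-68.8%

A 50.5% decrease multiplies by 0.495.
Then a 37% decrease: 0.495 × 0.63 = 0.31185.
Overall factor 0.31185, i.e. -68.8%.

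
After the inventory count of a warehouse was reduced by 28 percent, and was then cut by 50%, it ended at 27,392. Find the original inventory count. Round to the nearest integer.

The overall multiplier applied was 0.72 × 0.5 = 0.36.
So the original inventory count was 27,392 ÷ 0.36 ≈ 76,089.

76,089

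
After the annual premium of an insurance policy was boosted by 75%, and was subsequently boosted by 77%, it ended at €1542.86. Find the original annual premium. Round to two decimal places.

€498.10

Undoing the 77% increase: €1542.86 ÷ 1.77 ≈ €871.672316.
Undoing the 75% increase: €871.672316 ÷ 1.75 ≈ €498.10.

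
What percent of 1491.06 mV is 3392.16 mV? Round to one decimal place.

227.5%

3392.16 mV ÷ 1491.06 mV ≈ 227.5%.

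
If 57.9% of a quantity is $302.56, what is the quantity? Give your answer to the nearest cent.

$302.56 ÷ 0.579 ≈ $522.56.

$522.56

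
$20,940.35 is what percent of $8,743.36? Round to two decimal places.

239.50%

$20,940.35 ÷ $8,743.36 ≈ 239.50%.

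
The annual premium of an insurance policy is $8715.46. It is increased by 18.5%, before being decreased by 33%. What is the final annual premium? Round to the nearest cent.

Each change multiplies by a factor: 1.185 × 0.67 = 0.79395.
$8715.46 × 0.79395 = $6919.639467 ≈ $6919.64.

$6919.64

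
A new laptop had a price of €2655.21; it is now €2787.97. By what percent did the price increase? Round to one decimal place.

Change: €2787.97 − €2655.21 = €132.76.
Relative to the original: €132.76 ÷ €2655.21 ≈ 5.0%.
So the price increased by 5.0%.

5.0%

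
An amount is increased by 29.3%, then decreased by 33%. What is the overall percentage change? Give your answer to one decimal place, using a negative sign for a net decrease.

-13.4%

The combined multiplier is 1.293 × 0.67 = 0.86631.
That corresponds to a decrease of 13.4%.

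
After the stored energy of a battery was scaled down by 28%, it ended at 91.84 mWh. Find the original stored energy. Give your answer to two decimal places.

127.56 mWh

The overall multiplier applied was 0.72.
So the original stored energy was 91.84 ÷ 0.72 ≈ 127.56 mWh.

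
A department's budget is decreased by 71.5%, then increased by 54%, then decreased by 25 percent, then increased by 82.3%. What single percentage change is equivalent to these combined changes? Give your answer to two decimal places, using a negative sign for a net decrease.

A 71.5% decrease multiplies by 0.285.
Then a 54% increase: 0.285 × 1.54 = 0.4389.
Then a 25% decrease: 0.4389 × 0.75 = 0.329175.
Then an 82.3% increase: 0.329175 × 1.823 = 0.600086025.
Overall factor 0.600086025, i.e. -39.99%.

-39.99%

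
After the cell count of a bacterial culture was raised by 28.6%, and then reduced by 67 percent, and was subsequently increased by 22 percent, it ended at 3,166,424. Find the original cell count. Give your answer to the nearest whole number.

Undoing the 22% increase: 3,166,424 ÷ 1.22 ≈ 2595429.508197.
Undoing the 67% decrease: 2595429.508197 ÷ 0.33 ≈ 7864937.903627.
Undoing the 28.6% increase: 7864937.903627 ÷ 1.286 ≈ 6,115,815.

6,115,815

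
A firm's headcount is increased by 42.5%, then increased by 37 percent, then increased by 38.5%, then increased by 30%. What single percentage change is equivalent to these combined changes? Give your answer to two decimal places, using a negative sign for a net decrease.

A 42.5% increase multiplies by 1.425.
Then a 37% increase: 1.425 × 1.37 = 1.95225.
Then a 38.5% increase: 1.95225 × 1.385 = 2.70386625.
Then a 30% increase: 2.70386625 × 1.3 = 3.515026125.
Overall factor 3.515026125, i.e. 251.50%.

251.50%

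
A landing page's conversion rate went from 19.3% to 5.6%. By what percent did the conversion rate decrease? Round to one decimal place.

71.0%

The change is 5.6 − 19.3 = -13.7 percentage points.
Relative to the original 19.3%, that is -13.7 ÷ 19.3 ≈ -71.0%.
So the conversion rate fell by 71.0%.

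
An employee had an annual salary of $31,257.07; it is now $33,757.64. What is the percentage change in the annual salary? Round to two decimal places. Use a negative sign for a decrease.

Change: $33,757.64 − $31,257.07 = $2,500.57.
Relative to the original: $2,500.57 ÷ $31,257.07 ≈ 8.00%.

8.00%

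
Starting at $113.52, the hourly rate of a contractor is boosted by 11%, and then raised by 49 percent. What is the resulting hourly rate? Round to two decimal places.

$187.75

Apply the 11% increase: $113.52 × 1.11 = $126.0072.
Apply the 49% increase: $126.0072 × 1.49 = $187.750728 ≈ $187.75.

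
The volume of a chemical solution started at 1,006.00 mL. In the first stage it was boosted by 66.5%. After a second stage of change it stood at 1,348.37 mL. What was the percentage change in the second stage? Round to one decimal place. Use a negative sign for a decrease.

-19.5%

After the first stage: 1,006.00 × 1.665 = 1674.99.
Second-stage multiplier: 1,348.37 ÷ 1674.99 ≈ 0.805.
That is a change of -19.5%.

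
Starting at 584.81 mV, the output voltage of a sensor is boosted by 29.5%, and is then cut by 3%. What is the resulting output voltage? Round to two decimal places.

Each change multiplies by a factor: 1.295 × 0.97 = 1.25615.
584.81 × 1.25615 = 734.6090815 ≈ 734.61.

734.61 mV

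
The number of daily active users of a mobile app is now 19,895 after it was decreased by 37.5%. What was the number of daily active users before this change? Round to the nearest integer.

The overall multiplier applied was 0.625.
So the original number of daily active users was 19,895 ÷ 0.625 = 31,832.

31,832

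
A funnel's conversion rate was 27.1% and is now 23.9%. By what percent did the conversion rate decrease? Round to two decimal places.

11.81%

The change is 23.9 − 27.1 = -3.2 percentage points.
Relative to the original 27.1%, that is -3.2 ÷ 27.1 ≈ -11.81%.
So the conversion rate fell by 11.81%.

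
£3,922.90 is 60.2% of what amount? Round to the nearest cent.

£6,516.45

£3,922.90 ÷ 0.602 ≈ £6,516.45.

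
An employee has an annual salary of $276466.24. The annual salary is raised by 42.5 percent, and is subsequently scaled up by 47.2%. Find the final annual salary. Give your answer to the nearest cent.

Each change multiplies by a factor: 1.425 × 1.472 = 2.0976.
$276466.24 × 2.0976 = $579915.585024 ≈ $579915.59.

$579915.59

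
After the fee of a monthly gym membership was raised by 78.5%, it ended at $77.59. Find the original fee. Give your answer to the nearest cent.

$43.47

The overall multiplier applied was 1.785.
So the original fee was $77.59 ÷ 1.785 ≈ $43.47.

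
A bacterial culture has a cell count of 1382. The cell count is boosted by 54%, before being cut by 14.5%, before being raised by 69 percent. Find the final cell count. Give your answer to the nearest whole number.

3075

After the 54% increase: 1382 × 1.54 = 2128.28.
Apply the 14.5% decrease: 2128.28 × 0.855 = 1819.6794.
69% increase: 1819.6794 × 1.69 = 3075.258186 ≈ 3075.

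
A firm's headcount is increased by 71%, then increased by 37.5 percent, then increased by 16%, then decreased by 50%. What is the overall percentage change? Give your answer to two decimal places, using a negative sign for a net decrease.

The combined multiplier is 1.71 × 1.375 × 1.16 × 0.5 = 1.363725.
That corresponds to an increase of 36.37%.

36.37%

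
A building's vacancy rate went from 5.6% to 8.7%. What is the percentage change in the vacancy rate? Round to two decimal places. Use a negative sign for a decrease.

The change is 8.7 − 5.6 = 3.1 percentage points.
Relative to the original 5.6%, that is 3.1 ÷ 5.6 ≈ 55.36%.

55.36%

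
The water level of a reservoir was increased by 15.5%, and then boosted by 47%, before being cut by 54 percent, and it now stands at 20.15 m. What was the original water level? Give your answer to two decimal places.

The overall multiplier applied was 1.155 × 1.47 × 0.46 = 0.781011.
So the original water level was 20.15 ÷ 0.781011 ≈ 25.80 m.

25.80 m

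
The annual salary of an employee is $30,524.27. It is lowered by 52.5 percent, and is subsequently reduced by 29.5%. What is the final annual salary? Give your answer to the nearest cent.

$10,221.81

Each change multiplies by a factor: 0.475 × 0.705 = 0.334875.
$30,524.27 × 0.334875 = $10221.81491625 ≈ $10,221.81.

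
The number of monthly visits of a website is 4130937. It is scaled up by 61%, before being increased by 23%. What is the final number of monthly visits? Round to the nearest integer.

8180495

Apply the 61% increase: 4130937 × 1.61 = 6650808.57.
Apply the 23% increase: 6650808.57 × 1.23 = 8180494.5411 ≈ 8180495.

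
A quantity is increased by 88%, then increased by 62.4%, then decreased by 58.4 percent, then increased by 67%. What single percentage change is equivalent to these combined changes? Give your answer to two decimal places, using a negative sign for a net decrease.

The combined multiplier is 1.88 × 1.624 × 0.416 × 1.67 = 2.1210635264.
That corresponds to an increase of 112.11%.

112.11%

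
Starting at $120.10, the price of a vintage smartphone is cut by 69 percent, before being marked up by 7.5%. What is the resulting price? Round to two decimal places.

After the 69% decrease: $120.10 × 0.31 = $37.231.
After the 7.5% increase: $37.231 × 1.075 = $40.023325 ≈ $40.02.

$40.02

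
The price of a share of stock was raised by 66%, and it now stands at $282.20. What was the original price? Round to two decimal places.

The overall multiplier applied was 1.66.
So the original price was $282.20 ÷ 1.66 = $170.00.

$170.00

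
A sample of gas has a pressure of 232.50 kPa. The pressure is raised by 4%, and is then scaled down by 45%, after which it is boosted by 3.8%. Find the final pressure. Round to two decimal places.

After the 4% increase: 232.50 × 1.04 = 241.8.
45% decrease: 241.8 × 0.55 = 132.99.
After the 3.8% increase: 132.99 × 1.038 = 138.04362 ≈ 138.04.

138.04 kPa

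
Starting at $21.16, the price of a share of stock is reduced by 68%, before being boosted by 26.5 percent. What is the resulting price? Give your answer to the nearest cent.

$8.57

Each change multiplies by a factor: 0.32 × 1.265 = 0.4048.
$21.16 × 0.4048 = $8.565568 ≈ $8.57.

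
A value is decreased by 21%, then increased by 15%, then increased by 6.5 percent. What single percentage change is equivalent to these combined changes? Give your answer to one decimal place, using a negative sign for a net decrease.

-3.2%

A 21% decrease multiplies by 0.79.
Then a 15% increase: 0.79 × 1.15 = 0.9085.
Then a 6.5% increase: 0.9085 × 1.065 = 0.9675525.
Overall factor 0.9675525, i.e. -3.2%.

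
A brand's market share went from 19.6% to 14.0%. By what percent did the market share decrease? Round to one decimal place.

28.6%

The change is 14.0 − 19.6 = -5.6 percentage points.
Relative to the original 19.6%, that is -5.6 ÷ 19.6 ≈ -28.6%.
So the market share fell by 28.6%.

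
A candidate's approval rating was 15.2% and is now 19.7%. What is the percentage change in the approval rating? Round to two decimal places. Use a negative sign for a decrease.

The change is 19.7 − 15.2 = 4.5 percentage points.
Relative to the original 15.2%, that is 4.5 ÷ 15.2 ≈ 29.61%.

29.61%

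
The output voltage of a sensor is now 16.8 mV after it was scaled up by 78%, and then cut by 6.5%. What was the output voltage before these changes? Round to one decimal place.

Undoing the 6.5% decrease: 16.8 ÷ 0.935 ≈ 17.967914.
Undoing the 78% increase: 17.967914 ÷ 1.78 ≈ 10.1 mV.

10.1 mV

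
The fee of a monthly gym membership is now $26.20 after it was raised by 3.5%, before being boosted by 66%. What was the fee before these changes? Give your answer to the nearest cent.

$15.25

The overall multiplier applied was 1.035 × 1.66 = 1.7181.
So the original fee was $26.20 ÷ 1.7181 ≈ $15.25.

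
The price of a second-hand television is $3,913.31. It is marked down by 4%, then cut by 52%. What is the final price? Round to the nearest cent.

$1,803.25

Each change multiplies by a factor: 0.96 × 0.48 = 0.4608.
$3,913.31 × 0.4608 = $1803.253248 ≈ $1,803.25.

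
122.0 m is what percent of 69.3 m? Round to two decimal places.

122.0 m ÷ 69.3 m ≈ 176.05%.

176.05%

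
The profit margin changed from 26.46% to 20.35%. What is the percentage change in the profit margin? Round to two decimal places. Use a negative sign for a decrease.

-23.09%

The change is 20.35 − 26.46 = -6.11 percentage points.
Relative to the original 26.46%, that is -6.11 ÷ 26.46 ≈ -23.09%.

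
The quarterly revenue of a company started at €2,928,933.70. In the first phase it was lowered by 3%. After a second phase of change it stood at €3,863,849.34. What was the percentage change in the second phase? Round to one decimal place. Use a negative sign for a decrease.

After the first phase: €2,928,933.70 × 0.97 = €2841065.689.
Second-phase multiplier: €3,863,849.34 ÷ €2841065.689 ≈ 1.36.
That is a change of 36.0%.

36.0%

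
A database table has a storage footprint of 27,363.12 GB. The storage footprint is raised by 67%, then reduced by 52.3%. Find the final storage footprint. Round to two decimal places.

Each change multiplies by a factor: 1.67 × 0.477 = 0.79659.
27,363.12 × 0.79659 = 21797.1877608 ≈ 21,797.19.

21,797.19 GB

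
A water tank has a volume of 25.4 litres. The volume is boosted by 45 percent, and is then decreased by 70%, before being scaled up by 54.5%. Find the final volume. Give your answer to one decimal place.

45% increase: 25.4 × 1.45 = 36.83.
Apply the 70% decrease: 36.83 × 0.3 = 11.049.
Apply the 54.5% increase: 11.049 × 1.545 = 17.070705 ≈ 17.1.

17.1 litres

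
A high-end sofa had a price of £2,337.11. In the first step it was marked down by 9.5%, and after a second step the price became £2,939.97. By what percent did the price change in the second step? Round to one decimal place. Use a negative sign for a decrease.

After the first step: £2,337.11 × 0.905 = £2115.08455.
Second-step multiplier: £2,939.97 ÷ £2115.08455 ≈ 1.39.
That is a change of 39.0%.

39.0%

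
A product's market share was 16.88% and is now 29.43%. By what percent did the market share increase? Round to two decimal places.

The change is 29.43 − 16.88 = 12.55 percentage points.
Relative to the original 16.88%, that is 12.55 ÷ 16.88 ≈ 74.35%.
So the market share rose by 74.35%.

74.35%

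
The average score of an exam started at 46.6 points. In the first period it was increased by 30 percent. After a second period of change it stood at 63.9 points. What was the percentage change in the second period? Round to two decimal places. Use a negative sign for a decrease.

5.48%

After the first period: 46.6 × 1.3 = 60.58.
Second-period multiplier: 63.9 ÷ 60.58 ≈ 1.054804.
That is a change of 5.48%.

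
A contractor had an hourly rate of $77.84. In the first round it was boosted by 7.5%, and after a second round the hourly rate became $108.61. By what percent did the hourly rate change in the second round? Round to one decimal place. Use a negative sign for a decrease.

After the first round: $77.84 × 1.075 = $83.678.
Second-round multiplier: $108.61 ÷ $83.678 ≈ 1.29795.
That is a change of 29.8%.

29.8%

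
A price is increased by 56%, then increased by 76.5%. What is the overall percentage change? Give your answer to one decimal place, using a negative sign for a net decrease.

175.3%

The combined multiplier is 1.56 × 1.765 = 2.7534.
That corresponds to an increase of 175.3%.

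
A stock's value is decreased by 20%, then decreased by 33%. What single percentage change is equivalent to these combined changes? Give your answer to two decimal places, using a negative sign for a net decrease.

The combined multiplier is 0.8 × 0.67 = 0.536.
That corresponds to a decrease of 46.40%.

-46.40%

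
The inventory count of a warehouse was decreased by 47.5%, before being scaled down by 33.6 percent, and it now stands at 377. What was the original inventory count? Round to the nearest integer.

1081

The overall multiplier applied was 0.525 × 0.664 = 0.3486.
So the original inventory count was 377 ÷ 0.3486 ≈ 1081.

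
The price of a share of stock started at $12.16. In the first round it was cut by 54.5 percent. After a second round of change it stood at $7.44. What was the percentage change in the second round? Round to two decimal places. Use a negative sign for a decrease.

After the first round: $12.16 × 0.455 = $5.5328.
Second-round multiplier: $7.44 ÷ $5.5328 ≈ 1.344708.
That is a change of 34.47%.

34.47%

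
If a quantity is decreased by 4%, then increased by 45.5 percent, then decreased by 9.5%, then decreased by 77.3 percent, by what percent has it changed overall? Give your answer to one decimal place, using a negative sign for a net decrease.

-71.3%

The combined multiplier is 0.96 × 1.455 × 0.905 × 0.227 = 0.286951608.
That corresponds to a decrease of 71.3%.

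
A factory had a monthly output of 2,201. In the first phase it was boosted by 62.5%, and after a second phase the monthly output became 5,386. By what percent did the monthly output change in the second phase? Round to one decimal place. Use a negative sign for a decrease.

After the first phase: 2,201 × 1.625 = 3576.625.
Second-phase multiplier: 5,386 ÷ 3576.625 ≈ 1.50589.
That is a change of 50.6%.

50.6%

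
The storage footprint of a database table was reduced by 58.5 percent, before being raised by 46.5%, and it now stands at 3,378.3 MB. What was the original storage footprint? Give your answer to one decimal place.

5,556.6 MB

The overall multiplier applied was 0.415 × 1.465 = 0.607975.
So the original storage footprint was 3,378.3 ÷ 0.607975 ≈ 5,556.6 MB.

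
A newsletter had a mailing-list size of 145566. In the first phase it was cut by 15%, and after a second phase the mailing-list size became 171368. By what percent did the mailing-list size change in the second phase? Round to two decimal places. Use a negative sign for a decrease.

After the first phase: 145566 × 0.85 = 123731.1.
Second-phase multiplier: 171368 ÷ 123731.1 ≈ 1.385003.
That is a change of 38.50%.

38.50%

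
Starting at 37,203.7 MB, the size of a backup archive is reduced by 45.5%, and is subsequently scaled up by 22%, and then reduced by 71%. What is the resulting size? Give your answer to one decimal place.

7,173.7 MB

After the 45.5% decrease: 37,203.7 × 0.545 = 20276.0165.
22% increase: 20276.0165 × 1.22 = 24736.74013.
After the 71% decrease: 24736.74013 × 0.29 = 7173.6546377 ≈ 7,173.7.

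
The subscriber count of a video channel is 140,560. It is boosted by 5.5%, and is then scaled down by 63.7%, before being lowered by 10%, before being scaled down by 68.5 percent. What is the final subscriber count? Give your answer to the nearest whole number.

Each change multiplies by a factor: 1.055 × 0.363 × 0.9 × 0.315 = 0.1085705775.
140,560 × 0.1085705775 = 15260.6803734 ≈ 15,261.

15,261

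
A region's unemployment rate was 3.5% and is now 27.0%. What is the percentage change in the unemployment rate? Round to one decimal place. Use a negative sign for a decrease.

The change is 27.0 − 3.5 = 23.5 percentage points.
Relative to the original 3.5%, that is 23.5 ÷ 3.5 ≈ 671.4%.

671.4%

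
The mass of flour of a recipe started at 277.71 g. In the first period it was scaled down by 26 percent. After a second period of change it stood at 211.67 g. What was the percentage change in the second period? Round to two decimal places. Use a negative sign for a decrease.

3.00%

After the first period: 277.71 × 0.74 = 205.5054.
Second-period multiplier: 211.67 ÷ 205.5054 ≈ 1.029997.
That is a change of 3.00%.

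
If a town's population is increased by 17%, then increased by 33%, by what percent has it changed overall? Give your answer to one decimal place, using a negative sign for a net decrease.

A 17% increase multiplies by 1.17.
Then a 33% increase: 1.17 × 1.33 = 1.5561.
Overall factor 1.5561, i.e. 55.6%.

55.6%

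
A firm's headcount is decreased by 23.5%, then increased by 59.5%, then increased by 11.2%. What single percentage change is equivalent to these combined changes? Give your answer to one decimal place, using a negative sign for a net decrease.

35.7%

The combined multiplier is 0.765 × 1.595 × 1.112 = 1.3568346.
That corresponds to an increase of 35.7%.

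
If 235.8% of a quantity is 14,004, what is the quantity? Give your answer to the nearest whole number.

14,004 ÷ 2.358 ≈ 5,939.

5,939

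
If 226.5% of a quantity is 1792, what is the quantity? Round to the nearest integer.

1792 ÷ 2.265 ≈ 791.

791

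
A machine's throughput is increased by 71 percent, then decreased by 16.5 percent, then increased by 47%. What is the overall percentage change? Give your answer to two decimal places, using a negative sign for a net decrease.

109.89%

The combined multiplier is 1.71 × 0.835 × 1.47 = 2.0989395.
That corresponds to an increase of 109.89%.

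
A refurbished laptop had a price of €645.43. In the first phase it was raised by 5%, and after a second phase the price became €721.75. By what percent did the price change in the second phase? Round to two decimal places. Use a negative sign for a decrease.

After the first phase: €645.43 × 1.05 = €677.7015.
Second-phase multiplier: €721.75 ÷ €677.7015 ≈ 1.064997.
That is a change of 6.50%.

6.50%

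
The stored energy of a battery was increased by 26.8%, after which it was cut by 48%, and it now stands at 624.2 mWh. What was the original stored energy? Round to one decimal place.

946.7 mWh

The overall multiplier applied was 1.268 × 0.52 = 0.65936.
So the original stored energy was 624.2 ÷ 0.65936 ≈ 946.7 mWh.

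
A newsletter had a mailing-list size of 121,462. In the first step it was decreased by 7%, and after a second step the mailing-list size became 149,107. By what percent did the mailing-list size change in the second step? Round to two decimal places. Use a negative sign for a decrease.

32.00%

After the first step: 121,462 × 0.93 = 112959.66.
Second-step multiplier: 149,107 ÷ 112959.66 ≈ 1.320002.
That is a change of 32.00%.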